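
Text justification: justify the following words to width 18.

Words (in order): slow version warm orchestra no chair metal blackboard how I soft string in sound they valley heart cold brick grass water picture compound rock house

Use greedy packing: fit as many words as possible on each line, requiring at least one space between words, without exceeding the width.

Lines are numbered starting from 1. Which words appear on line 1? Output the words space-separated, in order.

Answer: slow version warm

Derivation:
Line 1: ['slow', 'version', 'warm'] (min_width=17, slack=1)
Line 2: ['orchestra', 'no', 'chair'] (min_width=18, slack=0)
Line 3: ['metal', 'blackboard'] (min_width=16, slack=2)
Line 4: ['how', 'I', 'soft', 'string'] (min_width=17, slack=1)
Line 5: ['in', 'sound', 'they'] (min_width=13, slack=5)
Line 6: ['valley', 'heart', 'cold'] (min_width=17, slack=1)
Line 7: ['brick', 'grass', 'water'] (min_width=17, slack=1)
Line 8: ['picture', 'compound'] (min_width=16, slack=2)
Line 9: ['rock', 'house'] (min_width=10, slack=8)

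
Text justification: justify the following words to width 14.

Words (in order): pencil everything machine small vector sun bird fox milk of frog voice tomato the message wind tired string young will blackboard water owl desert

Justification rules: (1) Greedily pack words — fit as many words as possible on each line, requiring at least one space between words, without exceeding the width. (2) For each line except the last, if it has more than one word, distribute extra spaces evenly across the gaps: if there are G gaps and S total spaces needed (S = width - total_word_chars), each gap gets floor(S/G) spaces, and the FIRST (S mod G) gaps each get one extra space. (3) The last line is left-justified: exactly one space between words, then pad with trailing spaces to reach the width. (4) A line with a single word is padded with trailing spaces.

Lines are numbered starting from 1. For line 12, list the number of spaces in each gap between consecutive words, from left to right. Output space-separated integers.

Line 1: ['pencil'] (min_width=6, slack=8)
Line 2: ['everything'] (min_width=10, slack=4)
Line 3: ['machine', 'small'] (min_width=13, slack=1)
Line 4: ['vector', 'sun'] (min_width=10, slack=4)
Line 5: ['bird', 'fox', 'milk'] (min_width=13, slack=1)
Line 6: ['of', 'frog', 'voice'] (min_width=13, slack=1)
Line 7: ['tomato', 'the'] (min_width=10, slack=4)
Line 8: ['message', 'wind'] (min_width=12, slack=2)
Line 9: ['tired', 'string'] (min_width=12, slack=2)
Line 10: ['young', 'will'] (min_width=10, slack=4)
Line 11: ['blackboard'] (min_width=10, slack=4)
Line 12: ['water', 'owl'] (min_width=9, slack=5)
Line 13: ['desert'] (min_width=6, slack=8)

Answer: 6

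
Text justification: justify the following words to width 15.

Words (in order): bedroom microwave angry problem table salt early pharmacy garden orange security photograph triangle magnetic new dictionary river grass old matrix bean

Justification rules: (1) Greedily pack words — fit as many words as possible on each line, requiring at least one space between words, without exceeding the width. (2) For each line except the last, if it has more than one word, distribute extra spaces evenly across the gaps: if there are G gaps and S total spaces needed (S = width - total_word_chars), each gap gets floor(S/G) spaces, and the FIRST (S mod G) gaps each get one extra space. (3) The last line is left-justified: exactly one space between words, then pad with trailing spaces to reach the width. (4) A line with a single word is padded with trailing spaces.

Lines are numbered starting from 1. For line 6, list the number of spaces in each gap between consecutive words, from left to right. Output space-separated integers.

Line 1: ['bedroom'] (min_width=7, slack=8)
Line 2: ['microwave', 'angry'] (min_width=15, slack=0)
Line 3: ['problem', 'table'] (min_width=13, slack=2)
Line 4: ['salt', 'early'] (min_width=10, slack=5)
Line 5: ['pharmacy', 'garden'] (min_width=15, slack=0)
Line 6: ['orange', 'security'] (min_width=15, slack=0)
Line 7: ['photograph'] (min_width=10, slack=5)
Line 8: ['triangle'] (min_width=8, slack=7)
Line 9: ['magnetic', 'new'] (min_width=12, slack=3)
Line 10: ['dictionary'] (min_width=10, slack=5)
Line 11: ['river', 'grass', 'old'] (min_width=15, slack=0)
Line 12: ['matrix', 'bean'] (min_width=11, slack=4)

Answer: 1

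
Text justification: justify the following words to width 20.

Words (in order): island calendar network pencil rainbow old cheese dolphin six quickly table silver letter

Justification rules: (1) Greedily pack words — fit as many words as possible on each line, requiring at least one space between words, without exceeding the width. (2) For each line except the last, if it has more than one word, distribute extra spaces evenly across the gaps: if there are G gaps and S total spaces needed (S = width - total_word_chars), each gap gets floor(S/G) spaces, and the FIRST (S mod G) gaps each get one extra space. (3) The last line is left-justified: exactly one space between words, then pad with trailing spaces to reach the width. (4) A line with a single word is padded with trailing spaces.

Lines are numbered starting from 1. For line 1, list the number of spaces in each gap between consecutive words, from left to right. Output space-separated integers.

Line 1: ['island', 'calendar'] (min_width=15, slack=5)
Line 2: ['network', 'pencil'] (min_width=14, slack=6)
Line 3: ['rainbow', 'old', 'cheese'] (min_width=18, slack=2)
Line 4: ['dolphin', 'six', 'quickly'] (min_width=19, slack=1)
Line 5: ['table', 'silver', 'letter'] (min_width=19, slack=1)

Answer: 6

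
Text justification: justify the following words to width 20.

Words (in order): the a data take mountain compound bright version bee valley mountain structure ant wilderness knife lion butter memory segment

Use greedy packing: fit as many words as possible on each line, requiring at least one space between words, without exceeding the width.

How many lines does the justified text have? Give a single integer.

Line 1: ['the', 'a', 'data', 'take'] (min_width=15, slack=5)
Line 2: ['mountain', 'compound'] (min_width=17, slack=3)
Line 3: ['bright', 'version', 'bee'] (min_width=18, slack=2)
Line 4: ['valley', 'mountain'] (min_width=15, slack=5)
Line 5: ['structure', 'ant'] (min_width=13, slack=7)
Line 6: ['wilderness', 'knife'] (min_width=16, slack=4)
Line 7: ['lion', 'butter', 'memory'] (min_width=18, slack=2)
Line 8: ['segment'] (min_width=7, slack=13)
Total lines: 8

Answer: 8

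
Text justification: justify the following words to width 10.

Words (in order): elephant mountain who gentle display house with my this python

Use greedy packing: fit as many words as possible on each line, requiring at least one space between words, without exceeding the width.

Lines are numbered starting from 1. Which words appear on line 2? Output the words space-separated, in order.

Answer: mountain

Derivation:
Line 1: ['elephant'] (min_width=8, slack=2)
Line 2: ['mountain'] (min_width=8, slack=2)
Line 3: ['who', 'gentle'] (min_width=10, slack=0)
Line 4: ['display'] (min_width=7, slack=3)
Line 5: ['house', 'with'] (min_width=10, slack=0)
Line 6: ['my', 'this'] (min_width=7, slack=3)
Line 7: ['python'] (min_width=6, slack=4)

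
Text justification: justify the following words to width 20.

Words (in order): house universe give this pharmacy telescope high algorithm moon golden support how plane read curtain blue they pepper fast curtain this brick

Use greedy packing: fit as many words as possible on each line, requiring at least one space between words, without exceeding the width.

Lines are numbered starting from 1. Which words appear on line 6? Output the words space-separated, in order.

Line 1: ['house', 'universe', 'give'] (min_width=19, slack=1)
Line 2: ['this', 'pharmacy'] (min_width=13, slack=7)
Line 3: ['telescope', 'high'] (min_width=14, slack=6)
Line 4: ['algorithm', 'moon'] (min_width=14, slack=6)
Line 5: ['golden', 'support', 'how'] (min_width=18, slack=2)
Line 6: ['plane', 'read', 'curtain'] (min_width=18, slack=2)
Line 7: ['blue', 'they', 'pepper'] (min_width=16, slack=4)
Line 8: ['fast', 'curtain', 'this'] (min_width=17, slack=3)
Line 9: ['brick'] (min_width=5, slack=15)

Answer: plane read curtain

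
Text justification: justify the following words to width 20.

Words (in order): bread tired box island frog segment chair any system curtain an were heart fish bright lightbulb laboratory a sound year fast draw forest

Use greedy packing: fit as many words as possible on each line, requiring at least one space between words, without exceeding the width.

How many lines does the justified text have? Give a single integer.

Answer: 8

Derivation:
Line 1: ['bread', 'tired', 'box'] (min_width=15, slack=5)
Line 2: ['island', 'frog', 'segment'] (min_width=19, slack=1)
Line 3: ['chair', 'any', 'system'] (min_width=16, slack=4)
Line 4: ['curtain', 'an', 'were'] (min_width=15, slack=5)
Line 5: ['heart', 'fish', 'bright'] (min_width=17, slack=3)
Line 6: ['lightbulb', 'laboratory'] (min_width=20, slack=0)
Line 7: ['a', 'sound', 'year', 'fast'] (min_width=17, slack=3)
Line 8: ['draw', 'forest'] (min_width=11, slack=9)
Total lines: 8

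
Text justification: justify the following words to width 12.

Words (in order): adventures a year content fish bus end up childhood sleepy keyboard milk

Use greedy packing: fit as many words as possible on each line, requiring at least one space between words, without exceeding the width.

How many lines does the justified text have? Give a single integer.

Answer: 7

Derivation:
Line 1: ['adventures', 'a'] (min_width=12, slack=0)
Line 2: ['year', 'content'] (min_width=12, slack=0)
Line 3: ['fish', 'bus', 'end'] (min_width=12, slack=0)
Line 4: ['up', 'childhood'] (min_width=12, slack=0)
Line 5: ['sleepy'] (min_width=6, slack=6)
Line 6: ['keyboard'] (min_width=8, slack=4)
Line 7: ['milk'] (min_width=4, slack=8)
Total lines: 7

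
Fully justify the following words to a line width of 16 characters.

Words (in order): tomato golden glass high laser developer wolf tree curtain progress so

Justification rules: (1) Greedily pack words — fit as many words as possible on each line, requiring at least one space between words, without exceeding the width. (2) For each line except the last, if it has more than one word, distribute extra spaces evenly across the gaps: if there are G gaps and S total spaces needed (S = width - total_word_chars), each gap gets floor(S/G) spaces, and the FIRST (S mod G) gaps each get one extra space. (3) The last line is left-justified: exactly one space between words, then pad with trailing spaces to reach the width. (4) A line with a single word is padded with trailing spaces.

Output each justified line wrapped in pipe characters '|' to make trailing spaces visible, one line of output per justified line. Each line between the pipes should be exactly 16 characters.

Answer: |tomato    golden|
|glass high laser|
|developer   wolf|
|tree     curtain|
|progress so     |

Derivation:
Line 1: ['tomato', 'golden'] (min_width=13, slack=3)
Line 2: ['glass', 'high', 'laser'] (min_width=16, slack=0)
Line 3: ['developer', 'wolf'] (min_width=14, slack=2)
Line 4: ['tree', 'curtain'] (min_width=12, slack=4)
Line 5: ['progress', 'so'] (min_width=11, slack=5)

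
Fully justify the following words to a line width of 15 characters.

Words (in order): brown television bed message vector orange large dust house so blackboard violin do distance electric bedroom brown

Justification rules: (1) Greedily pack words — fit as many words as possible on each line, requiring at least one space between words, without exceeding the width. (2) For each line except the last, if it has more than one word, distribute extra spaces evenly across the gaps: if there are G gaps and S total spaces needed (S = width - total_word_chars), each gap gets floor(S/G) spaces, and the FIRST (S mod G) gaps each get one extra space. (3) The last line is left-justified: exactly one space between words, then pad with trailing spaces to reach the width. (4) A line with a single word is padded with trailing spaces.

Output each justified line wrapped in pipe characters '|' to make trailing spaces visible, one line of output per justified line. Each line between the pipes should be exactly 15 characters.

Line 1: ['brown'] (min_width=5, slack=10)
Line 2: ['television', 'bed'] (min_width=14, slack=1)
Line 3: ['message', 'vector'] (min_width=14, slack=1)
Line 4: ['orange', 'large'] (min_width=12, slack=3)
Line 5: ['dust', 'house', 'so'] (min_width=13, slack=2)
Line 6: ['blackboard'] (min_width=10, slack=5)
Line 7: ['violin', 'do'] (min_width=9, slack=6)
Line 8: ['distance'] (min_width=8, slack=7)
Line 9: ['electric'] (min_width=8, slack=7)
Line 10: ['bedroom', 'brown'] (min_width=13, slack=2)

Answer: |brown          |
|television  bed|
|message  vector|
|orange    large|
|dust  house  so|
|blackboard     |
|violin       do|
|distance       |
|electric       |
|bedroom brown  |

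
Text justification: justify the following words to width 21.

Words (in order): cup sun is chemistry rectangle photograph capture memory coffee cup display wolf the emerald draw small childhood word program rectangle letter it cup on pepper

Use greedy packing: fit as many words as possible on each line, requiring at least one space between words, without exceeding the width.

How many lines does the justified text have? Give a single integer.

Line 1: ['cup', 'sun', 'is', 'chemistry'] (min_width=20, slack=1)
Line 2: ['rectangle', 'photograph'] (min_width=20, slack=1)
Line 3: ['capture', 'memory', 'coffee'] (min_width=21, slack=0)
Line 4: ['cup', 'display', 'wolf', 'the'] (min_width=20, slack=1)
Line 5: ['emerald', 'draw', 'small'] (min_width=18, slack=3)
Line 6: ['childhood', 'word'] (min_width=14, slack=7)
Line 7: ['program', 'rectangle'] (min_width=17, slack=4)
Line 8: ['letter', 'it', 'cup', 'on'] (min_width=16, slack=5)
Line 9: ['pepper'] (min_width=6, slack=15)
Total lines: 9

Answer: 9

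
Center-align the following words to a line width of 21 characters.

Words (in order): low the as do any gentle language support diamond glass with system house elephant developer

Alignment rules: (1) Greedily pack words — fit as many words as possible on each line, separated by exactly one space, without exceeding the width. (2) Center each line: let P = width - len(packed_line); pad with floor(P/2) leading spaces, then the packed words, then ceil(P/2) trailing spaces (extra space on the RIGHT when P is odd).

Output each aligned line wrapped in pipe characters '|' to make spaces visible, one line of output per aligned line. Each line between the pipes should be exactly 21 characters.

Answer: |  low the as do any  |
|   gentle language   |
|support diamond glass|
|  with system house  |
| elephant developer  |

Derivation:
Line 1: ['low', 'the', 'as', 'do', 'any'] (min_width=17, slack=4)
Line 2: ['gentle', 'language'] (min_width=15, slack=6)
Line 3: ['support', 'diamond', 'glass'] (min_width=21, slack=0)
Line 4: ['with', 'system', 'house'] (min_width=17, slack=4)
Line 5: ['elephant', 'developer'] (min_width=18, slack=3)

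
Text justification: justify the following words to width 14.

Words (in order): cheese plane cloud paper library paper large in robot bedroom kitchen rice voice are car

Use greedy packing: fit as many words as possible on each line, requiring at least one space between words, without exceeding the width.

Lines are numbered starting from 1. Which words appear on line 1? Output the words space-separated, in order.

Answer: cheese plane

Derivation:
Line 1: ['cheese', 'plane'] (min_width=12, slack=2)
Line 2: ['cloud', 'paper'] (min_width=11, slack=3)
Line 3: ['library', 'paper'] (min_width=13, slack=1)
Line 4: ['large', 'in', 'robot'] (min_width=14, slack=0)
Line 5: ['bedroom'] (min_width=7, slack=7)
Line 6: ['kitchen', 'rice'] (min_width=12, slack=2)
Line 7: ['voice', 'are', 'car'] (min_width=13, slack=1)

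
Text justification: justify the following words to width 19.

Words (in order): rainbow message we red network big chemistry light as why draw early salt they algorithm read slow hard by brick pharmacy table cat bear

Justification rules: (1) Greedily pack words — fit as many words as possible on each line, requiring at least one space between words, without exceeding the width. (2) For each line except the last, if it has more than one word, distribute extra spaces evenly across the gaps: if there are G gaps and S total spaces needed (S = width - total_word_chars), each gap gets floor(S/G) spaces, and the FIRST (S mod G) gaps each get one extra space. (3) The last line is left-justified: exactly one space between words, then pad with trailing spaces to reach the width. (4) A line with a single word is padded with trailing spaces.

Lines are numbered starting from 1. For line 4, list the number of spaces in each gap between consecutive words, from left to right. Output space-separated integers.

Answer: 1 1 1

Derivation:
Line 1: ['rainbow', 'message', 'we'] (min_width=18, slack=1)
Line 2: ['red', 'network', 'big'] (min_width=15, slack=4)
Line 3: ['chemistry', 'light', 'as'] (min_width=18, slack=1)
Line 4: ['why', 'draw', 'early', 'salt'] (min_width=19, slack=0)
Line 5: ['they', 'algorithm', 'read'] (min_width=19, slack=0)
Line 6: ['slow', 'hard', 'by', 'brick'] (min_width=18, slack=1)
Line 7: ['pharmacy', 'table', 'cat'] (min_width=18, slack=1)
Line 8: ['bear'] (min_width=4, slack=15)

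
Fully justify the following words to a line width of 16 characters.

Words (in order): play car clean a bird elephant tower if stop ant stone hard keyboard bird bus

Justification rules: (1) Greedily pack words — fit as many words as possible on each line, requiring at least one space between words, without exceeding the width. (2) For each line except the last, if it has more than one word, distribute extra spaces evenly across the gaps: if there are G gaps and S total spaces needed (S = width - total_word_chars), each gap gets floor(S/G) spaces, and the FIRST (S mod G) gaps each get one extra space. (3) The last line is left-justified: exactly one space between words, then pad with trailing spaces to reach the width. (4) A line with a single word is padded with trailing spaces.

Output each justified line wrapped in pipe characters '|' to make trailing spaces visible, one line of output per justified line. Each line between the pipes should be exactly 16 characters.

Answer: |play car clean a|
|bird    elephant|
|tower   if  stop|
|ant  stone  hard|
|keyboard    bird|
|bus             |

Derivation:
Line 1: ['play', 'car', 'clean', 'a'] (min_width=16, slack=0)
Line 2: ['bird', 'elephant'] (min_width=13, slack=3)
Line 3: ['tower', 'if', 'stop'] (min_width=13, slack=3)
Line 4: ['ant', 'stone', 'hard'] (min_width=14, slack=2)
Line 5: ['keyboard', 'bird'] (min_width=13, slack=3)
Line 6: ['bus'] (min_width=3, slack=13)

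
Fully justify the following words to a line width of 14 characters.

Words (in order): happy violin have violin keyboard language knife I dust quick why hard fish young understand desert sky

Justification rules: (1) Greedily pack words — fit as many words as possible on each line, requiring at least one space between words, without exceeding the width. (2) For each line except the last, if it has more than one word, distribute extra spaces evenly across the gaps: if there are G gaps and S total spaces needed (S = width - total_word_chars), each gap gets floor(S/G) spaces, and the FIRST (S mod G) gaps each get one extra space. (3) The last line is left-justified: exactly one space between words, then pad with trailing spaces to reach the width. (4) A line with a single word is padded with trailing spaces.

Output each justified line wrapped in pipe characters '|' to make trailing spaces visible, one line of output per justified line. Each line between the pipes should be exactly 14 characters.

Line 1: ['happy', 'violin'] (min_width=12, slack=2)
Line 2: ['have', 'violin'] (min_width=11, slack=3)
Line 3: ['keyboard'] (min_width=8, slack=6)
Line 4: ['language', 'knife'] (min_width=14, slack=0)
Line 5: ['I', 'dust', 'quick'] (min_width=12, slack=2)
Line 6: ['why', 'hard', 'fish'] (min_width=13, slack=1)
Line 7: ['young'] (min_width=5, slack=9)
Line 8: ['understand'] (min_width=10, slack=4)
Line 9: ['desert', 'sky'] (min_width=10, slack=4)

Answer: |happy   violin|
|have    violin|
|keyboard      |
|language knife|
|I  dust  quick|
|why  hard fish|
|young         |
|understand    |
|desert sky    |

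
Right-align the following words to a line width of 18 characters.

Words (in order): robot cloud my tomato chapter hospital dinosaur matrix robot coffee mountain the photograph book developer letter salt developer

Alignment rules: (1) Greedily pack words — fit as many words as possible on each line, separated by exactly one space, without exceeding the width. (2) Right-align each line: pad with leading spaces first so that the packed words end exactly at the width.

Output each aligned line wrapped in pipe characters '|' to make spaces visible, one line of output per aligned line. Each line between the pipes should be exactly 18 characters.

Line 1: ['robot', 'cloud', 'my'] (min_width=14, slack=4)
Line 2: ['tomato', 'chapter'] (min_width=14, slack=4)
Line 3: ['hospital', 'dinosaur'] (min_width=17, slack=1)
Line 4: ['matrix', 'robot'] (min_width=12, slack=6)
Line 5: ['coffee', 'mountain'] (min_width=15, slack=3)
Line 6: ['the', 'photograph'] (min_width=14, slack=4)
Line 7: ['book', 'developer'] (min_width=14, slack=4)
Line 8: ['letter', 'salt'] (min_width=11, slack=7)
Line 9: ['developer'] (min_width=9, slack=9)

Answer: |    robot cloud my|
|    tomato chapter|
| hospital dinosaur|
|      matrix robot|
|   coffee mountain|
|    the photograph|
|    book developer|
|       letter salt|
|         developer|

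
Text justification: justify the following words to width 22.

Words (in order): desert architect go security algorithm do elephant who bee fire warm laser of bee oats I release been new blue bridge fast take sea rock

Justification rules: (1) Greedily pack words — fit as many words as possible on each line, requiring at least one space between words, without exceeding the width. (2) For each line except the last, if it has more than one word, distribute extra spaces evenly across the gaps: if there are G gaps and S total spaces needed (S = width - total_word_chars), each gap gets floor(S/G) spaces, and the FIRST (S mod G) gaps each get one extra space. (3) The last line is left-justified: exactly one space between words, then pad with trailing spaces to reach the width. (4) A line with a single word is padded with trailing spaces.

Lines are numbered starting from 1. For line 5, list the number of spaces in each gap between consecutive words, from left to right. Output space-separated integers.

Line 1: ['desert', 'architect', 'go'] (min_width=19, slack=3)
Line 2: ['security', 'algorithm', 'do'] (min_width=21, slack=1)
Line 3: ['elephant', 'who', 'bee', 'fire'] (min_width=21, slack=1)
Line 4: ['warm', 'laser', 'of', 'bee', 'oats'] (min_width=22, slack=0)
Line 5: ['I', 'release', 'been', 'new'] (min_width=18, slack=4)
Line 6: ['blue', 'bridge', 'fast', 'take'] (min_width=21, slack=1)
Line 7: ['sea', 'rock'] (min_width=8, slack=14)

Answer: 3 2 2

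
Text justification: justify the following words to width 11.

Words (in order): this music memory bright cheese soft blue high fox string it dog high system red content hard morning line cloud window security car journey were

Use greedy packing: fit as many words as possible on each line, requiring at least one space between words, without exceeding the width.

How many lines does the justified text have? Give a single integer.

Answer: 16

Derivation:
Line 1: ['this', 'music'] (min_width=10, slack=1)
Line 2: ['memory'] (min_width=6, slack=5)
Line 3: ['bright'] (min_width=6, slack=5)
Line 4: ['cheese', 'soft'] (min_width=11, slack=0)
Line 5: ['blue', 'high'] (min_width=9, slack=2)
Line 6: ['fox', 'string'] (min_width=10, slack=1)
Line 7: ['it', 'dog', 'high'] (min_width=11, slack=0)
Line 8: ['system', 'red'] (min_width=10, slack=1)
Line 9: ['content'] (min_width=7, slack=4)
Line 10: ['hard'] (min_width=4, slack=7)
Line 11: ['morning'] (min_width=7, slack=4)
Line 12: ['line', 'cloud'] (min_width=10, slack=1)
Line 13: ['window'] (min_width=6, slack=5)
Line 14: ['security'] (min_width=8, slack=3)
Line 15: ['car', 'journey'] (min_width=11, slack=0)
Line 16: ['were'] (min_width=4, slack=7)
Total lines: 16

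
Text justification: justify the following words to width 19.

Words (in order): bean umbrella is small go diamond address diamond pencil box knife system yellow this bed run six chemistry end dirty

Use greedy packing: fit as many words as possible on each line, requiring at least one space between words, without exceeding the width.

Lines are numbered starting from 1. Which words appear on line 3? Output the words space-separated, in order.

Line 1: ['bean', 'umbrella', 'is'] (min_width=16, slack=3)
Line 2: ['small', 'go', 'diamond'] (min_width=16, slack=3)
Line 3: ['address', 'diamond'] (min_width=15, slack=4)
Line 4: ['pencil', 'box', 'knife'] (min_width=16, slack=3)
Line 5: ['system', 'yellow', 'this'] (min_width=18, slack=1)
Line 6: ['bed', 'run', 'six'] (min_width=11, slack=8)
Line 7: ['chemistry', 'end', 'dirty'] (min_width=19, slack=0)

Answer: address diamond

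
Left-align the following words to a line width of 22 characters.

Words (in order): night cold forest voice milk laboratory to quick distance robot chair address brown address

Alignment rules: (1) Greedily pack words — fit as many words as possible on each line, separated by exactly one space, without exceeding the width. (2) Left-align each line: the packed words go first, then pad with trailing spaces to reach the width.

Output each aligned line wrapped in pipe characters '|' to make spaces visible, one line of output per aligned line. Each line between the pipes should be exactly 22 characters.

Answer: |night cold forest     |
|voice milk laboratory |
|to quick distance     |
|robot chair address   |
|brown address         |

Derivation:
Line 1: ['night', 'cold', 'forest'] (min_width=17, slack=5)
Line 2: ['voice', 'milk', 'laboratory'] (min_width=21, slack=1)
Line 3: ['to', 'quick', 'distance'] (min_width=17, slack=5)
Line 4: ['robot', 'chair', 'address'] (min_width=19, slack=3)
Line 5: ['brown', 'address'] (min_width=13, slack=9)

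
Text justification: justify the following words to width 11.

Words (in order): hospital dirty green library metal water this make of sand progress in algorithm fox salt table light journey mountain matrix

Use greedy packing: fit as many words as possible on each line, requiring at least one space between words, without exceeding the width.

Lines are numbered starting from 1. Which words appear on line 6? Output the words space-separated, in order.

Answer: of sand

Derivation:
Line 1: ['hospital'] (min_width=8, slack=3)
Line 2: ['dirty', 'green'] (min_width=11, slack=0)
Line 3: ['library'] (min_width=7, slack=4)
Line 4: ['metal', 'water'] (min_width=11, slack=0)
Line 5: ['this', 'make'] (min_width=9, slack=2)
Line 6: ['of', 'sand'] (min_width=7, slack=4)
Line 7: ['progress', 'in'] (min_width=11, slack=0)
Line 8: ['algorithm'] (min_width=9, slack=2)
Line 9: ['fox', 'salt'] (min_width=8, slack=3)
Line 10: ['table', 'light'] (min_width=11, slack=0)
Line 11: ['journey'] (min_width=7, slack=4)
Line 12: ['mountain'] (min_width=8, slack=3)
Line 13: ['matrix'] (min_width=6, slack=5)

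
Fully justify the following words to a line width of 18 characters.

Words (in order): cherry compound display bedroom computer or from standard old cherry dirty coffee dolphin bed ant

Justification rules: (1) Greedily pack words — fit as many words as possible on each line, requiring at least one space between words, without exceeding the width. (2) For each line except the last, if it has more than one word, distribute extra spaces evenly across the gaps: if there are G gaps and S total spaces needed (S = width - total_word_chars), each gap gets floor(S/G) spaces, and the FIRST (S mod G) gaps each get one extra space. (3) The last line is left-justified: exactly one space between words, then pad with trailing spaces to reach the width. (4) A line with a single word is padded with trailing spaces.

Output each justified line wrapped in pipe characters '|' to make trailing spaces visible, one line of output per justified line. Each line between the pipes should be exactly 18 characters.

Answer: |cherry    compound|
|display    bedroom|
|computer  or  from|
|standard       old|
|cherry       dirty|
|coffee dolphin bed|
|ant               |

Derivation:
Line 1: ['cherry', 'compound'] (min_width=15, slack=3)
Line 2: ['display', 'bedroom'] (min_width=15, slack=3)
Line 3: ['computer', 'or', 'from'] (min_width=16, slack=2)
Line 4: ['standard', 'old'] (min_width=12, slack=6)
Line 5: ['cherry', 'dirty'] (min_width=12, slack=6)
Line 6: ['coffee', 'dolphin', 'bed'] (min_width=18, slack=0)
Line 7: ['ant'] (min_width=3, slack=15)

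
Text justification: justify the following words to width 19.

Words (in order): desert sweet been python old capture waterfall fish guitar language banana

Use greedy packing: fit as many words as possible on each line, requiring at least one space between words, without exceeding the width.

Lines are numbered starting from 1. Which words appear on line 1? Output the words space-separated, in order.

Answer: desert sweet been

Derivation:
Line 1: ['desert', 'sweet', 'been'] (min_width=17, slack=2)
Line 2: ['python', 'old', 'capture'] (min_width=18, slack=1)
Line 3: ['waterfall', 'fish'] (min_width=14, slack=5)
Line 4: ['guitar', 'language'] (min_width=15, slack=4)
Line 5: ['banana'] (min_width=6, slack=13)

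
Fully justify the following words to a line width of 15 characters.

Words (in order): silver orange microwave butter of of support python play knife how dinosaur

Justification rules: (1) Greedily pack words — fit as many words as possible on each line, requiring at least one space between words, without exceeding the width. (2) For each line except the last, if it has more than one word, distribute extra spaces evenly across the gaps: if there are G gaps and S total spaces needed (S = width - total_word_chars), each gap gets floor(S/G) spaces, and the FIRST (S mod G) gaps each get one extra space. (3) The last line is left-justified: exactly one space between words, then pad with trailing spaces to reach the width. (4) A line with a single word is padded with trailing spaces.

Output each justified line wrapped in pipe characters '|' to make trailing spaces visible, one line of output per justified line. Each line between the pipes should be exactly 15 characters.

Answer: |silver   orange|
|microwave      |
|butter   of  of|
|support  python|
|play  knife how|
|dinosaur       |

Derivation:
Line 1: ['silver', 'orange'] (min_width=13, slack=2)
Line 2: ['microwave'] (min_width=9, slack=6)
Line 3: ['butter', 'of', 'of'] (min_width=12, slack=3)
Line 4: ['support', 'python'] (min_width=14, slack=1)
Line 5: ['play', 'knife', 'how'] (min_width=14, slack=1)
Line 6: ['dinosaur'] (min_width=8, slack=7)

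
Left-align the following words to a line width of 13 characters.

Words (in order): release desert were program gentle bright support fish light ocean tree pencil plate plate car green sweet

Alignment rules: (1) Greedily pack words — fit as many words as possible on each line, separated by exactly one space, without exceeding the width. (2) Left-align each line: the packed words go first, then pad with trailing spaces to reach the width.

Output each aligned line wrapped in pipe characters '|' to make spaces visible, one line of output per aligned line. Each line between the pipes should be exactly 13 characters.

Answer: |release      |
|desert were  |
|program      |
|gentle bright|
|support fish |
|light ocean  |
|tree pencil  |
|plate plate  |
|car green    |
|sweet        |

Derivation:
Line 1: ['release'] (min_width=7, slack=6)
Line 2: ['desert', 'were'] (min_width=11, slack=2)
Line 3: ['program'] (min_width=7, slack=6)
Line 4: ['gentle', 'bright'] (min_width=13, slack=0)
Line 5: ['support', 'fish'] (min_width=12, slack=1)
Line 6: ['light', 'ocean'] (min_width=11, slack=2)
Line 7: ['tree', 'pencil'] (min_width=11, slack=2)
Line 8: ['plate', 'plate'] (min_width=11, slack=2)
Line 9: ['car', 'green'] (min_width=9, slack=4)
Line 10: ['sweet'] (min_width=5, slack=8)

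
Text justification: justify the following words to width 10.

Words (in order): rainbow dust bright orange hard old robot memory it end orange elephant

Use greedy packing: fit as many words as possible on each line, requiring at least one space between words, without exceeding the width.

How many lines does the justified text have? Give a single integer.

Line 1: ['rainbow'] (min_width=7, slack=3)
Line 2: ['dust'] (min_width=4, slack=6)
Line 3: ['bright'] (min_width=6, slack=4)
Line 4: ['orange'] (min_width=6, slack=4)
Line 5: ['hard', 'old'] (min_width=8, slack=2)
Line 6: ['robot'] (min_width=5, slack=5)
Line 7: ['memory', 'it'] (min_width=9, slack=1)
Line 8: ['end', 'orange'] (min_width=10, slack=0)
Line 9: ['elephant'] (min_width=8, slack=2)
Total lines: 9

Answer: 9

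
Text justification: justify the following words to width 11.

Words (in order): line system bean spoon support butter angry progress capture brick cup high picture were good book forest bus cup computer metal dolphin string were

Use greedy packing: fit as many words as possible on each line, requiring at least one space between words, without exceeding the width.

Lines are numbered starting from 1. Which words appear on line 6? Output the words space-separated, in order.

Line 1: ['line', 'system'] (min_width=11, slack=0)
Line 2: ['bean', 'spoon'] (min_width=10, slack=1)
Line 3: ['support'] (min_width=7, slack=4)
Line 4: ['butter'] (min_width=6, slack=5)
Line 5: ['angry'] (min_width=5, slack=6)
Line 6: ['progress'] (min_width=8, slack=3)
Line 7: ['capture'] (min_width=7, slack=4)
Line 8: ['brick', 'cup'] (min_width=9, slack=2)
Line 9: ['high'] (min_width=4, slack=7)
Line 10: ['picture'] (min_width=7, slack=4)
Line 11: ['were', 'good'] (min_width=9, slack=2)
Line 12: ['book', 'forest'] (min_width=11, slack=0)
Line 13: ['bus', 'cup'] (min_width=7, slack=4)
Line 14: ['computer'] (min_width=8, slack=3)
Line 15: ['metal'] (min_width=5, slack=6)
Line 16: ['dolphin'] (min_width=7, slack=4)
Line 17: ['string', 'were'] (min_width=11, slack=0)

Answer: progress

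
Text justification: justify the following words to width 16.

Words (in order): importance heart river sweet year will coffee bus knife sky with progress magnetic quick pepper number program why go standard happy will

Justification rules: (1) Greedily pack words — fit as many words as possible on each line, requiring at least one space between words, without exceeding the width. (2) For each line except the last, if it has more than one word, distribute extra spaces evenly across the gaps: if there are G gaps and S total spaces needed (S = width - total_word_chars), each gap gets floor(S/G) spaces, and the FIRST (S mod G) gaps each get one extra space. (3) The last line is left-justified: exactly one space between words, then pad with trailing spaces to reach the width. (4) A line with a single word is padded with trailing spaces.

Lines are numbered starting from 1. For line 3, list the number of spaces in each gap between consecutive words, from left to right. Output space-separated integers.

Answer: 2 1

Derivation:
Line 1: ['importance', 'heart'] (min_width=16, slack=0)
Line 2: ['river', 'sweet', 'year'] (min_width=16, slack=0)
Line 3: ['will', 'coffee', 'bus'] (min_width=15, slack=1)
Line 4: ['knife', 'sky', 'with'] (min_width=14, slack=2)
Line 5: ['progress'] (min_width=8, slack=8)
Line 6: ['magnetic', 'quick'] (min_width=14, slack=2)
Line 7: ['pepper', 'number'] (min_width=13, slack=3)
Line 8: ['program', 'why', 'go'] (min_width=14, slack=2)
Line 9: ['standard', 'happy'] (min_width=14, slack=2)
Line 10: ['will'] (min_width=4, slack=12)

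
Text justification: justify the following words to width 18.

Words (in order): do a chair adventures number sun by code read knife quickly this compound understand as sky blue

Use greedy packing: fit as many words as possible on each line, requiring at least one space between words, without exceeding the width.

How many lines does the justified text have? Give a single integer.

Answer: 7

Derivation:
Line 1: ['do', 'a', 'chair'] (min_width=10, slack=8)
Line 2: ['adventures', 'number'] (min_width=17, slack=1)
Line 3: ['sun', 'by', 'code', 'read'] (min_width=16, slack=2)
Line 4: ['knife', 'quickly', 'this'] (min_width=18, slack=0)
Line 5: ['compound'] (min_width=8, slack=10)
Line 6: ['understand', 'as', 'sky'] (min_width=17, slack=1)
Line 7: ['blue'] (min_width=4, slack=14)
Total lines: 7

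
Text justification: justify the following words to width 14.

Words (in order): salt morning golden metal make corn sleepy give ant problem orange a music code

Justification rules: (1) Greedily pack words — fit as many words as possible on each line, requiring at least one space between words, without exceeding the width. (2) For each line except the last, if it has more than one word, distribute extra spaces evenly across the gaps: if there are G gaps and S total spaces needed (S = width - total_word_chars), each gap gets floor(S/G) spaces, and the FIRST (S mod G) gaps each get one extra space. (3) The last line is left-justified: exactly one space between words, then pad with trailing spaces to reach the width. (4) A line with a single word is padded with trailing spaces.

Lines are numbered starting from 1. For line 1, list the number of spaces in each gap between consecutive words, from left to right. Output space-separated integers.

Line 1: ['salt', 'morning'] (min_width=12, slack=2)
Line 2: ['golden', 'metal'] (min_width=12, slack=2)
Line 3: ['make', 'corn'] (min_width=9, slack=5)
Line 4: ['sleepy', 'give'] (min_width=11, slack=3)
Line 5: ['ant', 'problem'] (min_width=11, slack=3)
Line 6: ['orange', 'a', 'music'] (min_width=14, slack=0)
Line 7: ['code'] (min_width=4, slack=10)

Answer: 3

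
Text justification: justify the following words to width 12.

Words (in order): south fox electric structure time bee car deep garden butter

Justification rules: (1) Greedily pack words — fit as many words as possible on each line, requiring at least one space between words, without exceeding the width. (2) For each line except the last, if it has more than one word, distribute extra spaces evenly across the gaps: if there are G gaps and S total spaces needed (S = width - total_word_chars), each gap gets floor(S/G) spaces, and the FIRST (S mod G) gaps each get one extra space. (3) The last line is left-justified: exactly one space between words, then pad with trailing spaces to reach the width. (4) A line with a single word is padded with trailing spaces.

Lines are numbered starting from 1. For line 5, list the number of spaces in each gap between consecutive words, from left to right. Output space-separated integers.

Line 1: ['south', 'fox'] (min_width=9, slack=3)
Line 2: ['electric'] (min_width=8, slack=4)
Line 3: ['structure'] (min_width=9, slack=3)
Line 4: ['time', 'bee', 'car'] (min_width=12, slack=0)
Line 5: ['deep', 'garden'] (min_width=11, slack=1)
Line 6: ['butter'] (min_width=6, slack=6)

Answer: 2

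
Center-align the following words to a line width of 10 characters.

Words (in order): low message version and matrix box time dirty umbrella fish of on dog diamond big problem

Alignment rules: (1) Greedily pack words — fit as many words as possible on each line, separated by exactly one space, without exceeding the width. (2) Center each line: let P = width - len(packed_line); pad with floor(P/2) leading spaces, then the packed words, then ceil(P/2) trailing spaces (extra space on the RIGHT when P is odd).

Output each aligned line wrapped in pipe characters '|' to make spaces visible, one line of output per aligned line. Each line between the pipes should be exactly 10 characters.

Answer: |   low    |
| message  |
| version  |
|and matrix|
| box time |
|  dirty   |
| umbrella |
|fish of on|
|   dog    |
| diamond  |
|   big    |
| problem  |

Derivation:
Line 1: ['low'] (min_width=3, slack=7)
Line 2: ['message'] (min_width=7, slack=3)
Line 3: ['version'] (min_width=7, slack=3)
Line 4: ['and', 'matrix'] (min_width=10, slack=0)
Line 5: ['box', 'time'] (min_width=8, slack=2)
Line 6: ['dirty'] (min_width=5, slack=5)
Line 7: ['umbrella'] (min_width=8, slack=2)
Line 8: ['fish', 'of', 'on'] (min_width=10, slack=0)
Line 9: ['dog'] (min_width=3, slack=7)
Line 10: ['diamond'] (min_width=7, slack=3)
Line 11: ['big'] (min_width=3, slack=7)
Line 12: ['problem'] (min_width=7, slack=3)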